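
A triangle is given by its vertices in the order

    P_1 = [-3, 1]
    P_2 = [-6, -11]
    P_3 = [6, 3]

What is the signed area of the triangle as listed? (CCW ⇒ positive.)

Apply the shoelace (surveyor's) formula: 2A = Σ (x_i·y_{i+1} − x_{i+1}·y_i), indices taken mod 3.
Σ = (39) + (48) + (15) = 102
Signed area = Σ/2 = 51 (positive ⇒ counter-clockwise traversal).

51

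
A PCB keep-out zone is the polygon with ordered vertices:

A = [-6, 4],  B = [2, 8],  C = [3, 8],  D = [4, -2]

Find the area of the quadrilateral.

Apply the shoelace formula: 2A = Σ (x_i·y_{i+1} − x_{i+1}·y_i), indices taken mod 4.
A→B: (-6)(8) − (2)(4) = -56
B→C: (2)(8) − (3)(8) = -8
C→D: (3)(-2) − (4)(8) = -38
D→A: (4)(4) − (-6)(-2) = 4
Σ = -98
Area = |Σ|/2 = 49.

49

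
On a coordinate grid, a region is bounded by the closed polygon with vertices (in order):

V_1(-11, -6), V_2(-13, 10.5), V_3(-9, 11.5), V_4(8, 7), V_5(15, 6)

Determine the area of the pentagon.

242.25

Apply the shoelace formula: 2A = Σ (x_i·y_{i+1} − x_{i+1}·y_i), indices taken mod 5.
Cross-terms: -193.5, -55, -155, -57, -24  ⇒  Σ = -484.5
Area = |Σ|/2 = 242.25.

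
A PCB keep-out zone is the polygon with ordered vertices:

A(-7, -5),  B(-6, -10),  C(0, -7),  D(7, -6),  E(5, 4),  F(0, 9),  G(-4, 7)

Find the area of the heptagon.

169.5

Cross-terms: 40, 42, 49, 58, 45, 36, 69  ⇒  Σ = 339
Area = |Σ|/2 = 169.5.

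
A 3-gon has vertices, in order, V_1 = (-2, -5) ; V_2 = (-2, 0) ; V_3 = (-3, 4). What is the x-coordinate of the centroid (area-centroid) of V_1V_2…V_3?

-7/3

Apply the surveyor's formula. First the cross-terms c_i = x_i·y_{i+1} − x_{i+1}·y_i:
  -10, -8, 23  ⇒  2A = 5, A = 2.5.
Then Σ (x_i + x_{i+1})·c_i = -35, so x̄ = -35 / (6·2.5) = -7/3.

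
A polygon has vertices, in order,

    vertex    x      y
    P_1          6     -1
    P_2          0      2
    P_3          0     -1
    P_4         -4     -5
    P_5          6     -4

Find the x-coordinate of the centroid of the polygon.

Apply Gauss's area formula. First the cross-terms c_i = x_i·y_{i+1} − x_{i+1}·y_i:
  12, 0, -4, 46, 18  ⇒  2A = 72, A = 36.
Then Σ (x_i + x_{i+1})·c_i = 396, so x̄ = 396 / (6·36) = 11/6.

11/6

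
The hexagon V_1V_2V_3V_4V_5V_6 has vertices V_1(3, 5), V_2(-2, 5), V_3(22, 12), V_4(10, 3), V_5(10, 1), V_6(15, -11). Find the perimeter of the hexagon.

80

|V_1V_2| = √((-5)² + (0)²) = √25 = 5
|V_2V_3| = √((24)² + (7)²) = √625 = 25
|V_3V_4| = √((-12)² + (-9)²) = √225 = 15
|V_4V_5| = √((0)² + (-2)²) = √4 = 2
|V_5V_6| = √((5)² + (-12)²) = √169 = 13
|V_6V_1| = √((-12)² + (16)²) = √400 = 20
Perimeter = 5 + 25 + 15 + 2 + 13 + 20 = 80.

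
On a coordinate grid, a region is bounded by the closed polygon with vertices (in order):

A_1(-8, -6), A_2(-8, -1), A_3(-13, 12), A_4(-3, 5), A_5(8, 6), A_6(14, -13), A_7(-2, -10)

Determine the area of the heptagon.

Cross-terms: -40, -109, -29, -58, -188, -166, -68  ⇒  Σ = -658
Area = |Σ|/2 = 329.

329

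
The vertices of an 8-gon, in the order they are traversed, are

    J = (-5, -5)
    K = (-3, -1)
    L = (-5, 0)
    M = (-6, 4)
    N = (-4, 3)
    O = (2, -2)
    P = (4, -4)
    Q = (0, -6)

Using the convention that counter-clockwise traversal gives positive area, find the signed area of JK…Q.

Cross-terms: -10, -5, -20, -2, 2, 0, -24, -30  ⇒  Σ = -89
Signed area = Σ/2 = -44.5 (negative ⇒ clockwise traversal).

-44.5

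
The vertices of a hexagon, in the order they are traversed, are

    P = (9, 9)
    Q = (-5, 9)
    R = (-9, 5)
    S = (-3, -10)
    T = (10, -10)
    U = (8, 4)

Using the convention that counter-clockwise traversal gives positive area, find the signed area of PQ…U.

P→Q: (9)(9) − (-5)(9) = 126
Q→R: (-5)(5) − (-9)(9) = 56
R→S: (-9)(-10) − (-3)(5) = 105
S→T: (-3)(-10) − (10)(-10) = 130
T→U: (10)(4) − (8)(-10) = 120
U→P: (8)(9) − (9)(4) = 36
Σ = 573
Signed area = Σ/2 = 286.5 (positive ⇒ counter-clockwise traversal).

286.5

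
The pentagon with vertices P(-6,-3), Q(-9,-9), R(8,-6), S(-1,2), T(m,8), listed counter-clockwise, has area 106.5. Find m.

Write out the shoelace sum; only the two edges meeting at T involve m:
2·Area = [((-1)·8 − m·2) + (m·(-3) − (-6)·8)] + 163
       = -5·m + 203 = 213
⇒ m = -2.

-2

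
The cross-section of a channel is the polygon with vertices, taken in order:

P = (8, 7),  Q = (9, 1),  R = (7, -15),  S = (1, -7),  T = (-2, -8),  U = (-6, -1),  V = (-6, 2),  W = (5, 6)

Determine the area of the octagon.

188

Apply the shoelace formula: 2A = Σ (x_i·y_{i+1} − x_{i+1}·y_i), indices taken mod 8.
Σ = (-55) + (-142) + (-34) + (-22) + (-46) + (-18) + (-46) + (-13) = -376
Area = |Σ|/2 = 188.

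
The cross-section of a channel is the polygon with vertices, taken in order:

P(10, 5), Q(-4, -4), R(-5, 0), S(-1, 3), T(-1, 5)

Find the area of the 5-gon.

56

Apply Gauss's area formula: 2A = Σ (x_i·y_{i+1} − x_{i+1}·y_i), indices taken mod 5.
Σ = (-20) + (-20) + (-15) + (-2) + (-55) = -112
Area = |Σ|/2 = 56.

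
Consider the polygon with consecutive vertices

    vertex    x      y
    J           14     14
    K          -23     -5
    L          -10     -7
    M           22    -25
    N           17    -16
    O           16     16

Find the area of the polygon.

684

Cross-terms: 252, 111, 404, 73, 528, 0  ⇒  Σ = 1368
Area = |Σ|/2 = 684.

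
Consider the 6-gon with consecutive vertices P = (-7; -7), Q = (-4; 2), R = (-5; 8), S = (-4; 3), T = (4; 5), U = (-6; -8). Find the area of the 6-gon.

47.5

Apply Gauss's area formula: 2A = Σ (x_i·y_{i+1} − x_{i+1}·y_i), indices taken mod 6.
P→Q: (-7)(2) − (-4)(-7) = -42
Q→R: (-4)(8) − (-5)(2) = -22
R→S: (-5)(3) − (-4)(8) = 17
S→T: (-4)(5) − (4)(3) = -32
T→U: (4)(-8) − (-6)(5) = -2
U→P: (-6)(-7) − (-7)(-8) = -14
Σ = -95
Area = |Σ|/2 = 47.5.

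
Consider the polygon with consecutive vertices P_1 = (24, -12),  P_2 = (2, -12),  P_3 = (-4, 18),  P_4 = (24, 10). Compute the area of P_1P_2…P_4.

Cross-terms: -264, -12, -472, -528  ⇒  Σ = -1276
Area = |Σ|/2 = 638.

638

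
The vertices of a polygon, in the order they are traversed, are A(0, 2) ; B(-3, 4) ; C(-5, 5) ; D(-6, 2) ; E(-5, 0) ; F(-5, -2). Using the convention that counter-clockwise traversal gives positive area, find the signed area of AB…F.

Apply the surveyor's formula: 2A = Σ (x_i·y_{i+1} − x_{i+1}·y_i), indices taken mod 6.
Cross-terms: 6, 5, 20, 10, 10, -10  ⇒  Σ = 41
Signed area = Σ/2 = 20.5 (positive ⇒ counter-clockwise traversal).

20.5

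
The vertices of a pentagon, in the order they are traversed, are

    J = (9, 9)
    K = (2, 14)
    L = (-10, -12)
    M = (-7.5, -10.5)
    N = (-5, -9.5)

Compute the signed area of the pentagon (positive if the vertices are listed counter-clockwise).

149.125

Cross-terms: 108, 116, 15, 18.75, 40.5  ⇒  Σ = 298.25
Signed area = Σ/2 = 149.125 (positive ⇒ counter-clockwise traversal).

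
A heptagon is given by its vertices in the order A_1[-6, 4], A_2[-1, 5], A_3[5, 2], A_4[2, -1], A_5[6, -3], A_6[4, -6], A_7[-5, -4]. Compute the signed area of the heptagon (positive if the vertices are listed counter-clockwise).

Apply the shoelace (surveyor's) formula: 2A = Σ (x_i·y_{i+1} − x_{i+1}·y_i), indices taken mod 7.
Σ = (-26) + (-27) + (-9) + (0) + (-24) + (-46) + (-44) = -176
Signed area = Σ/2 = -88 (negative ⇒ clockwise traversal).

-88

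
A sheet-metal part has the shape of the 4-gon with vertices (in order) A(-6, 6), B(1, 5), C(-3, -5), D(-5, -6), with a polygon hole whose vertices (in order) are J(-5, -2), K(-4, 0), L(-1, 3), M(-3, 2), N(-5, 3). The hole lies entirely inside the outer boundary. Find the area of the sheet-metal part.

Outer boundary:
Cross-terms: -36, 10, -7, -66  ⇒  Σ = -99
Area = |Σ|/2 = 49.5.
Hole:
J→K: (-5)(0) − (-4)(-2) = -8
K→L: (-4)(3) − (-1)(0) = -12
L→M: (-1)(2) − (-3)(3) = 7
M→N: (-3)(3) − (-5)(2) = 1
N→J: (-5)(-2) − (-5)(3) = 25
Σ = 13
Area = |Σ|/2 = 6.5.
Net area = 49.5 − 6.5 = 43.

43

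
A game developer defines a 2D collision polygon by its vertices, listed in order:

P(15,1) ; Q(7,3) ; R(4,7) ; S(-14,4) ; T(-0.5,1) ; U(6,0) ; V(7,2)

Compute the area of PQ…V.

Σ = (38) + (37) + (114) + (-12) + (-6) + (12) + (-23) = 160
Area = |Σ|/2 = 80.

80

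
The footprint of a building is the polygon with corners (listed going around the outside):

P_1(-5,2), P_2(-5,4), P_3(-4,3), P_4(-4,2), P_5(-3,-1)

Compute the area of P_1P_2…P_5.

P_1→P_2: (-5)(4) − (-5)(2) = -10
P_2→P_3: (-5)(3) − (-4)(4) = 1
P_3→P_4: (-4)(2) − (-4)(3) = 4
P_4→P_5: (-4)(-1) − (-3)(2) = 10
P_5→P_1: (-3)(2) − (-5)(-1) = -11
Σ = -6
Area = |Σ|/2 = 3.

3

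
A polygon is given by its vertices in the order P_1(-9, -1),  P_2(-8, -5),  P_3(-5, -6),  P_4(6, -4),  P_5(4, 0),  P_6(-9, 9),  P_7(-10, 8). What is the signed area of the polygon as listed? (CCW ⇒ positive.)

134

Apply the surveyor's formula: 2A = Σ (x_i·y_{i+1} − x_{i+1}·y_i), indices taken mod 7.
Cross-terms: 37, 23, 56, 16, 36, 18, 82  ⇒  Σ = 268
Signed area = Σ/2 = 134 (positive ⇒ counter-clockwise traversal).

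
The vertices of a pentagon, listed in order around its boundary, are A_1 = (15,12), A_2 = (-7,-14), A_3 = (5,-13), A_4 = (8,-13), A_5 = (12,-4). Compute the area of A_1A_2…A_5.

201

Apply Gauss's area formula: 2A = Σ (x_i·y_{i+1} − x_{i+1}·y_i), indices taken mod 5.
A_1→A_2: (15)(-14) − (-7)(12) = -126
A_2→A_3: (-7)(-13) − (5)(-14) = 161
A_3→A_4: (5)(-13) − (8)(-13) = 39
A_4→A_5: (8)(-4) − (12)(-13) = 124
A_5→A_1: (12)(12) − (15)(-4) = 204
Σ = 402
Area = |Σ|/2 = 201.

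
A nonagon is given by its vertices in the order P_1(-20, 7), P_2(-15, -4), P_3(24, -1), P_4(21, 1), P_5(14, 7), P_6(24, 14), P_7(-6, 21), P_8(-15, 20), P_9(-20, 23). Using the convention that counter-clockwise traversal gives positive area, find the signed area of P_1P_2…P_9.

Apply Gauss's area formula: 2A = Σ (x_i·y_{i+1} − x_{i+1}·y_i), indices taken mod 9.
P_1→P_2: (-20)(-4) − (-15)(7) = 185
P_2→P_3: (-15)(-1) − (24)(-4) = 111
P_3→P_4: (24)(1) − (21)(-1) = 45
P_4→P_5: (21)(7) − (14)(1) = 133
P_5→P_6: (14)(14) − (24)(7) = 28
P_6→P_7: (24)(21) − (-6)(14) = 588
P_7→P_8: (-6)(20) − (-15)(21) = 195
P_8→P_9: (-15)(23) − (-20)(20) = 55
P_9→P_1: (-20)(7) − (-20)(23) = 320
Σ = 1660
Signed area = Σ/2 = 830 (positive ⇒ counter-clockwise traversal).

830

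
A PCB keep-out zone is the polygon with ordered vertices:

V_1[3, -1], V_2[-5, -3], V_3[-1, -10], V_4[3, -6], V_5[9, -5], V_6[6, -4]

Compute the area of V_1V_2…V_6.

54

Apply Gauss's area formula: 2A = Σ (x_i·y_{i+1} − x_{i+1}·y_i), indices taken mod 6.
V_1→V_2: (3)(-3) − (-5)(-1) = -14
V_2→V_3: (-5)(-10) − (-1)(-3) = 47
V_3→V_4: (-1)(-6) − (3)(-10) = 36
V_4→V_5: (3)(-5) − (9)(-6) = 39
V_5→V_6: (9)(-4) − (6)(-5) = -6
V_6→V_1: (6)(-1) − (3)(-4) = 6
Σ = 108
Area = |Σ|/2 = 54.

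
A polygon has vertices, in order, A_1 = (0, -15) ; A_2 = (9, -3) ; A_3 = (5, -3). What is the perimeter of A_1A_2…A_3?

|A_1A_2| = √((9)² + (12)²) = √225 = 15
|A_2A_3| = √((-4)² + (0)²) = √16 = 4
|A_3A_1| = √((-5)² + (-12)²) = √169 = 13
Perimeter = 15 + 4 + 13 = 32.

32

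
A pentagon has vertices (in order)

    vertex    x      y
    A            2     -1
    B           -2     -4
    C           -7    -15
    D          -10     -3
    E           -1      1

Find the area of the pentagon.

75.5

Σ = (-10) + (2) + (-129) + (-13) + (-1) = -151
Area = |Σ|/2 = 75.5.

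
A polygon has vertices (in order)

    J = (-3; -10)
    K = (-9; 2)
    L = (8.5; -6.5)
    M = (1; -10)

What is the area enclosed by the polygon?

Apply the surveyor's formula: 2A = Σ (x_i·y_{i+1} − x_{i+1}·y_i), indices taken mod 4.
Cross-terms: -96, 41.5, -78.5, -40  ⇒  Σ = -173
Area = |Σ|/2 = 86.5.

86.5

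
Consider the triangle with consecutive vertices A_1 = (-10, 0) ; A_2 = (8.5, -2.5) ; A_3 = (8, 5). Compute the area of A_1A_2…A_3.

68.75

Σ = (25) + (62.5) + (50) = 137.5
Area = |Σ|/2 = 68.75.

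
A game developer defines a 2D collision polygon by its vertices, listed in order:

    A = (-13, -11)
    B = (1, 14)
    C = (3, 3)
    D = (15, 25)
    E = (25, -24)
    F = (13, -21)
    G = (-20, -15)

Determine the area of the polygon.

Apply the shoelace formula: 2A = Σ (x_i·y_{i+1} − x_{i+1}·y_i), indices taken mod 7.
Σ = (-171) + (-39) + (30) + (-985) + (-213) + (-615) + (25) = -1968
Area = |Σ|/2 = 984.

984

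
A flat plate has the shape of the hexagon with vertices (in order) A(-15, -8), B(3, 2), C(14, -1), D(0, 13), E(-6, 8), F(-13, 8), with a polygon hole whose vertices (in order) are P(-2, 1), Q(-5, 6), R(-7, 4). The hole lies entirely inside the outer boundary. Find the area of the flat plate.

Outer boundary:
Apply the shoelace (surveyor's) formula: 2A = Σ (x_i·y_{i+1} − x_{i+1}·y_i), indices taken mod 6.
A→B: (-15)(2) − (3)(-8) = -6
B→C: (3)(-1) − (14)(2) = -31
C→D: (14)(13) − (0)(-1) = 182
D→E: (0)(8) − (-6)(13) = 78
E→F: (-6)(8) − (-13)(8) = 56
F→A: (-13)(-8) − (-15)(8) = 224
Σ = 503
Area = |Σ|/2 = 251.5.
Hole:
Σ = (-7) + (22) + (1) = 16
Area = |Σ|/2 = 8.
Net area = 251.5 − 8 = 243.5.

243.5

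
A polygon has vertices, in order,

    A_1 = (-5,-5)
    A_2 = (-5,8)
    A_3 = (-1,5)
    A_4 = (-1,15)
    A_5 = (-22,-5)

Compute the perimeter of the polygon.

|A_1A_2| = √((0)² + (13)²) = √169 = 13
|A_2A_3| = √((4)² + (-3)²) = √25 = 5
|A_3A_4| = √((0)² + (10)²) = √100 = 10
|A_4A_5| = √((-21)² + (-20)²) = √841 = 29
|A_5A_1| = √((17)² + (0)²) = √289 = 17
Perimeter = 13 + 5 + 10 + 29 + 17 = 74.

74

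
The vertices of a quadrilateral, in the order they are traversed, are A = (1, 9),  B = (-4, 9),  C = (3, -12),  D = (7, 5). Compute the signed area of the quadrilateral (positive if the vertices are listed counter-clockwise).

111.5

Apply the shoelace formula: 2A = Σ (x_i·y_{i+1} − x_{i+1}·y_i), indices taken mod 4.
Σ = (45) + (21) + (99) + (58) = 223
Signed area = Σ/2 = 111.5 (positive ⇒ counter-clockwise traversal).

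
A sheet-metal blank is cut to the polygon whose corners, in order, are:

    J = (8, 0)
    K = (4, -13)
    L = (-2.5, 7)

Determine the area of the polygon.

Apply the surveyor's formula: 2A = Σ (x_i·y_{i+1} − x_{i+1}·y_i), indices taken mod 3.
J→K: (8)(-13) − (4)(0) = -104
K→L: (4)(7) − (-2.5)(-13) = -4.5
L→J: (-2.5)(0) − (8)(7) = -56
Σ = -164.5
Area = |Σ|/2 = 82.25.

82.25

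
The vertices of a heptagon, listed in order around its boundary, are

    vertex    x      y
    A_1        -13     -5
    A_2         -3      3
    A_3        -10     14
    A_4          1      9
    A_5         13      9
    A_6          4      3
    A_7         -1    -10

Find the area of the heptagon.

Cross-terms: -54, -12, -104, -108, 3, -37, -125  ⇒  Σ = -437
Area = |Σ|/2 = 218.5.

218.5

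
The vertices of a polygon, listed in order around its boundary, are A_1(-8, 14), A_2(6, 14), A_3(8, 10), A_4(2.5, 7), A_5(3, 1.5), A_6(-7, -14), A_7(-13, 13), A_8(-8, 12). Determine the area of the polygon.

303.375

Apply the shoelace formula: 2A = Σ (x_i·y_{i+1} − x_{i+1}·y_i), indices taken mod 8.
Cross-terms: -196, -52, 31, -17.25, -31.5, -273, -52, -16  ⇒  Σ = -606.75
Area = |Σ|/2 = 303.375.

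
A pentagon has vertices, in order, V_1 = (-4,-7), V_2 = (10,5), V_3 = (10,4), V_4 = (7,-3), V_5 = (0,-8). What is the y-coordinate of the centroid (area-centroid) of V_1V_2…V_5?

-8/3

Apply the shoelace formula. First the cross-terms c_i = x_i·y_{i+1} − x_{i+1}·y_i:
  50, -10, -58, -56, -32  ⇒  2A = -106, A = -53.
Then Σ (y_i + y_{i+1})·c_i = 848, so ȳ = 848 / (6·(-53)) = -8/3.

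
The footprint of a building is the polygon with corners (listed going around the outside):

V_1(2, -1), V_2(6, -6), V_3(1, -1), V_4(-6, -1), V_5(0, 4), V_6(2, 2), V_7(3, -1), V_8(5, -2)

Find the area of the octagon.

Cross-terms: -6, 0, -7, -24, -8, -8, -1, -1  ⇒  Σ = -55
Area = |Σ|/2 = 27.5.

27.5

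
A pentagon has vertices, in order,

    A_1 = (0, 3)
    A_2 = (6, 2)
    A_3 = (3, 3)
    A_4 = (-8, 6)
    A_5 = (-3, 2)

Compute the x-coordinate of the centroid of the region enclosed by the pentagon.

-205/87

Apply the surveyor's formula. First the cross-terms c_i = x_i·y_{i+1} − x_{i+1}·y_i:
  -18, 12, 42, 2, -9  ⇒  2A = 29, A = 14.5.
Then Σ (x_i + x_{i+1})·c_i = -205, so x̄ = -205 / (6·14.5) = -205/87.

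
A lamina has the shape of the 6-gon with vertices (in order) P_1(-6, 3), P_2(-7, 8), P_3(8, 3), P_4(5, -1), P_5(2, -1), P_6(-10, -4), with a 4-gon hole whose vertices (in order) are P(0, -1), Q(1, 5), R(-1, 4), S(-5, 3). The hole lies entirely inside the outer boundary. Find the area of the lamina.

89

Outer boundary:
Σ = (-27) + (-85) + (-23) + (-3) + (-18) + (-54) = -210
Area = |Σ|/2 = 105.
Hole:
Apply the shoelace formula: 2A = Σ (x_i·y_{i+1} − x_{i+1}·y_i), indices taken mod 4.
Cross-terms: 1, 9, 17, 5  ⇒  Σ = 32
Area = |Σ|/2 = 16.
Net area = 105 − 16 = 89.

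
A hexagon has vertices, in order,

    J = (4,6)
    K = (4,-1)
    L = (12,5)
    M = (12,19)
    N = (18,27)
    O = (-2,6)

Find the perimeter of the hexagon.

|JK| = √((0)² + (-7)²) = √49 = 7
|KL| = √((8)² + (6)²) = √100 = 10
|LM| = √((0)² + (14)²) = √196 = 14
|MN| = √((6)² + (8)²) = √100 = 10
|NO| = √((-20)² + (-21)²) = √841 = 29
|OJ| = √((6)² + (0)²) = √36 = 6
Perimeter = 7 + 10 + 14 + 10 + 29 + 6 = 76.

76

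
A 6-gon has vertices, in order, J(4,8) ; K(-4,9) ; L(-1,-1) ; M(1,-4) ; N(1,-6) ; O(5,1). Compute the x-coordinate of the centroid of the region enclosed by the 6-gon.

Apply the shoelace formula. First the cross-terms c_i = x_i·y_{i+1} − x_{i+1}·y_i:
  68, 13, 5, -2, 31, 36  ⇒  2A = 151, A = 75.5.
Then Σ (x_i + x_{i+1})·c_i = 441, so x̄ = 441 / (6·75.5) = 147/151.

147/151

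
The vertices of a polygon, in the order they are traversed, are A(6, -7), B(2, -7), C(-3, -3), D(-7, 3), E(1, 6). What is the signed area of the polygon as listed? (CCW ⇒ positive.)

-86.5

Apply the shoelace (surveyor's) formula: 2A = Σ (x_i·y_{i+1} − x_{i+1}·y_i), indices taken mod 5.
Cross-terms: -28, -27, -30, -45, -43  ⇒  Σ = -173
Signed area = Σ/2 = -86.5 (negative ⇒ clockwise traversal).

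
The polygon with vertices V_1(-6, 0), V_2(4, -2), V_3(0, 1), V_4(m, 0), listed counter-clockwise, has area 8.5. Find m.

-1

Write out the shoelace sum; only the two edges meeting at V_4 involve m:
2·Area = [(0·0 − m·1) + (m·0 − (-6)·0)] + 16
       = -1·m + 16 = 17
⇒ m = -1.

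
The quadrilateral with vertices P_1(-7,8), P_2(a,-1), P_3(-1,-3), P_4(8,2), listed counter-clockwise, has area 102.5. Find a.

-9

The doubled signed area Σ (x_i y_{i+1} − x_{i+1} y_i) is linear in a.
With a=0 it equals 106; the coefficient of a is -11 (from the two edges through P_2).
So -11·a + 106 = 2·102.5 = 205 ⇒ a = -9.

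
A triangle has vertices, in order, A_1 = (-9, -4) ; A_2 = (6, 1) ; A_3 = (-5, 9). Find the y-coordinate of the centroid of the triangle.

2

Apply the shoelace (surveyor's) formula. First the cross-terms c_i = x_i·y_{i+1} − x_{i+1}·y_i:
  15, 59, 101  ⇒  2A = 175, A = 87.5.
Then Σ (y_i + y_{i+1})·c_i = 1050, so ȳ = 1050 / (6·87.5) = 2.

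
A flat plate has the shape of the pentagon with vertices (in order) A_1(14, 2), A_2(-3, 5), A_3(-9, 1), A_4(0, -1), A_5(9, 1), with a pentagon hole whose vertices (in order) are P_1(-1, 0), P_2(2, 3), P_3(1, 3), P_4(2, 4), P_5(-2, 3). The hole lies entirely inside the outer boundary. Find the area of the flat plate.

Outer boundary:
Apply the surveyor's formula: 2A = Σ (x_i·y_{i+1} − x_{i+1}·y_i), indices taken mod 5.
Cross-terms: 76, 42, 9, 9, 4  ⇒  Σ = 140
Area = |Σ|/2 = 70.
Hole:
Apply Gauss's area formula: 2A = Σ (x_i·y_{i+1} − x_{i+1}·y_i), indices taken mod 5.
P_1→P_2: (-1)(3) − (2)(0) = -3
P_2→P_3: (2)(3) − (1)(3) = 3
P_3→P_4: (1)(4) − (2)(3) = -2
P_4→P_5: (2)(3) − (-2)(4) = 14
P_5→P_1: (-2)(0) − (-1)(3) = 3
Σ = 15
Area = |Σ|/2 = 7.5.
Net area = 70 − 7.5 = 62.5.

62.5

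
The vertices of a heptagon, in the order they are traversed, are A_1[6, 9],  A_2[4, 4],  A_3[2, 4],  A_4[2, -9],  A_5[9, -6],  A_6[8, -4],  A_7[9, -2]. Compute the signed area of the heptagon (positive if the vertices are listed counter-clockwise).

82

Apply the surveyor's formula: 2A = Σ (x_i·y_{i+1} − x_{i+1}·y_i), indices taken mod 7.
Σ = (-12) + (8) + (-26) + (69) + (12) + (20) + (93) = 164
Signed area = Σ/2 = 82 (positive ⇒ counter-clockwise traversal).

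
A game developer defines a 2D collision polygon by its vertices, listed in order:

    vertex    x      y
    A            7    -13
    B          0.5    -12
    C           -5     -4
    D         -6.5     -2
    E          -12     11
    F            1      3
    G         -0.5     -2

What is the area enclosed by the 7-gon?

Σ = (-77.5) + (-62) + (-16) + (-95.5) + (-47) + (-0.5) + (20.5) = -278
Area = |Σ|/2 = 139.

139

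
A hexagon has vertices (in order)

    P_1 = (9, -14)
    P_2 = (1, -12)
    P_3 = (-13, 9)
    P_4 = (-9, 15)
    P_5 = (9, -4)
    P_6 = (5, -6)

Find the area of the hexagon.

Apply Gauss's area formula: 2A = Σ (x_i·y_{i+1} − x_{i+1}·y_i), indices taken mod 6.
Cross-terms: -94, -147, -114, -99, -34, -16  ⇒  Σ = -504
Area = |Σ|/2 = 252.

252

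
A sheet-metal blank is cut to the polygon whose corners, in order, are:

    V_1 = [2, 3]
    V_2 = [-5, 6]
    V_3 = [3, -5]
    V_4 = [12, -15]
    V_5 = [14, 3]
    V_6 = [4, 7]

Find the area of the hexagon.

Cross-terms: 27, 7, 15, 246, 86, -2  ⇒  Σ = 379
Area = |Σ|/2 = 189.5.

189.5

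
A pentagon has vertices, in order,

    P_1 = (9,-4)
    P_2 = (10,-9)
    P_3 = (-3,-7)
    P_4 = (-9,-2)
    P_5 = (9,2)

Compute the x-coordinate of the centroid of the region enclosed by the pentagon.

194/83

Apply the shoelace (surveyor's) formula. First the cross-terms c_i = x_i·y_{i+1} − x_{i+1}·y_i:
  -41, -97, -57, 0, -54  ⇒  2A = -249, A = -124.5.
Then Σ (x_i + x_{i+1})·c_i = -1746, so x̄ = -1746 / (6·(-124.5)) = 194/83.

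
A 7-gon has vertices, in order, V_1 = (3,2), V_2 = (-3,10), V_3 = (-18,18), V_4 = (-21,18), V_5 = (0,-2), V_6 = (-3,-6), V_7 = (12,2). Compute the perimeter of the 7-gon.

90

|V_1V_2| = √((-6)² + (8)²) = √100 = 10
|V_2V_3| = √((-15)² + (8)²) = √289 = 17
|V_3V_4| = √((-3)² + (0)²) = √9 = 3
|V_4V_5| = √((21)² + (-20)²) = √841 = 29
|V_5V_6| = √((-3)² + (-4)²) = √25 = 5
|V_6V_7| = √((15)² + (8)²) = √289 = 17
|V_7V_1| = √((-9)² + (0)²) = √81 = 9
Perimeter = 10 + 17 + 3 + 29 + 5 + 17 + 9 = 90.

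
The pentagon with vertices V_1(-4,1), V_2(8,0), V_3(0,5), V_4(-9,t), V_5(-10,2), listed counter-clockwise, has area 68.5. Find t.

8

Write out the shoelace sum; only the two edges meeting at V_4 involve t:
2·Area = [(0·t − (-9)·5) + ((-9)·2 − (-10)·t)] + 30
       = 10·t + 57 = 137
⇒ t = 8.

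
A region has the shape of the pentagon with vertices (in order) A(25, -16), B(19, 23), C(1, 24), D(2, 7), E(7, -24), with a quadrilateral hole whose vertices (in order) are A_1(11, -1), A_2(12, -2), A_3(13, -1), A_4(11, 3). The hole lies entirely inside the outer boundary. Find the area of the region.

826

Outer boundary:
Cross-terms: 879, 433, -41, -97, 488  ⇒  Σ = 1662
Area = |Σ|/2 = 831.
Hole:
Σ = (-10) + (14) + (50) + (-44) = 10
Area = |Σ|/2 = 5.
Net area = 831 − 5 = 826.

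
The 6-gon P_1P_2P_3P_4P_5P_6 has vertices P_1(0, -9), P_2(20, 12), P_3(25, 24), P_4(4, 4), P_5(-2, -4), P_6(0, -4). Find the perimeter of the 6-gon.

|P_1P_2| = √((20)² + (21)²) = √841 = 29
|P_2P_3| = √((5)² + (12)²) = √169 = 13
|P_3P_4| = √((-21)² + (-20)²) = √841 = 29
|P_4P_5| = √((-6)² + (-8)²) = √100 = 10
|P_5P_6| = √((2)² + (0)²) = √4 = 2
|P_6P_1| = √((0)² + (-5)²) = √25 = 5
Perimeter = 29 + 13 + 29 + 10 + 2 + 5 = 88.

88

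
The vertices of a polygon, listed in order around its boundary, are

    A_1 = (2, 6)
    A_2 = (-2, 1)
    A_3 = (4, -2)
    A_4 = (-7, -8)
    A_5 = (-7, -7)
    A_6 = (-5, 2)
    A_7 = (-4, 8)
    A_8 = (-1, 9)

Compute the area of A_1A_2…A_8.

Cross-terms: 14, 0, -46, -7, -49, -32, -28, -24  ⇒  Σ = -172
Area = |Σ|/2 = 86.

86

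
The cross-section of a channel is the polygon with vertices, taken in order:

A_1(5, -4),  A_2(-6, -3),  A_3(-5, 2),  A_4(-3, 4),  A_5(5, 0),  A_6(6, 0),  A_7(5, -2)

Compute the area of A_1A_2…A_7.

61

Apply the surveyor's formula: 2A = Σ (x_i·y_{i+1} − x_{i+1}·y_i), indices taken mod 7.
A_1→A_2: (5)(-3) − (-6)(-4) = -39
A_2→A_3: (-6)(2) − (-5)(-3) = -27
A_3→A_4: (-5)(4) − (-3)(2) = -14
A_4→A_5: (-3)(0) − (5)(4) = -20
A_5→A_6: (5)(0) − (6)(0) = 0
A_6→A_7: (6)(-2) − (5)(0) = -12
A_7→A_1: (5)(-4) − (5)(-2) = -10
Σ = -122
Area = |Σ|/2 = 61.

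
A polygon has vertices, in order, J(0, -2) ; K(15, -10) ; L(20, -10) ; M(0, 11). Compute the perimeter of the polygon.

64

|JK| = √((15)² + (-8)²) = √289 = 17
|KL| = √((5)² + (0)²) = √25 = 5
|LM| = √((-20)² + (21)²) = √841 = 29
|MJ| = √((0)² + (-13)²) = √169 = 13
Perimeter = 17 + 5 + 29 + 13 = 64.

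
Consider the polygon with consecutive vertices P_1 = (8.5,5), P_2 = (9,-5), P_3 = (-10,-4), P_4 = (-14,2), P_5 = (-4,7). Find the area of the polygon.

209.5

Σ = (-87.5) + (-86) + (-76) + (-90) + (-79.5) = -419
Area = |Σ|/2 = 209.5.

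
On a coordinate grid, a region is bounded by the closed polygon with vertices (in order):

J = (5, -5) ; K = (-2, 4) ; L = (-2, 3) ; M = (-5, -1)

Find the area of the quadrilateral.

Apply the surveyor's formula: 2A = Σ (x_i·y_{i+1} − x_{i+1}·y_i), indices taken mod 4.
Cross-terms: 10, 2, 17, 30  ⇒  Σ = 59
Area = |Σ|/2 = 29.5.

29.5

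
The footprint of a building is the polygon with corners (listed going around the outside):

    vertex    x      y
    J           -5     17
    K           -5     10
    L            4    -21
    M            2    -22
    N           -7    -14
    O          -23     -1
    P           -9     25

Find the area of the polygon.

527.5

Apply the surveyor's formula: 2A = Σ (x_i·y_{i+1} − x_{i+1}·y_i), indices taken mod 7.
Cross-terms: 35, 65, -46, -182, -315, -584, -28  ⇒  Σ = -1055
Area = |Σ|/2 = 527.5.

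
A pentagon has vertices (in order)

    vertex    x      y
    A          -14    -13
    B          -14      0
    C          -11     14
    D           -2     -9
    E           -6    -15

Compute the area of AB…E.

Apply the shoelace (surveyor's) formula: 2A = Σ (x_i·y_{i+1} − x_{i+1}·y_i), indices taken mod 5.
A→B: (-14)(0) − (-14)(-13) = -182
B→C: (-14)(14) − (-11)(0) = -196
C→D: (-11)(-9) − (-2)(14) = 127
D→E: (-2)(-15) − (-6)(-9) = -24
E→A: (-6)(-13) − (-14)(-15) = -132
Σ = -407
Area = |Σ|/2 = 203.5.

203.5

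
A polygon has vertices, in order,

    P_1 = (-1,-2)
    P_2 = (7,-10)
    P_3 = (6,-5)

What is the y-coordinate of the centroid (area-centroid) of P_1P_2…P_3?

Apply Gauss's area formula. First the cross-terms c_i = x_i·y_{i+1} − x_{i+1}·y_i:
  24, 25, -17  ⇒  2A = 32, A = 16.
Then Σ (y_i + y_{i+1})·c_i = -544, so ȳ = -544 / (6·16) = -17/3.

-17/3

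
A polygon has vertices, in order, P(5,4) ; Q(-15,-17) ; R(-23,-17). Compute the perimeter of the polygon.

|PQ| = √((-20)² + (-21)²) = √841 = 29
|QR| = √((-8)² + (0)²) = √64 = 8
|RP| = √((28)² + (21)²) = √1225 = 35
Perimeter = 29 + 8 + 35 = 72.

72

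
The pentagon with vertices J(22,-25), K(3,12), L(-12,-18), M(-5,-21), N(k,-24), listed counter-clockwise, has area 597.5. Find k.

Write out the shoelace sum; only the two edges meeting at N involve k:
2·Area = [((-5)·(-24) − k·(-21)) + (k·(-25) − 22·(-24))] + 591
       = -4·k + 1239 = 1195
⇒ k = 11.

11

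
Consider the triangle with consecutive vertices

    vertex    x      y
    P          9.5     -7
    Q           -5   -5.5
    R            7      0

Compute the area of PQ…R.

48.875

Σ = (-87.25) + (38.5) + (-49) = -97.75
Area = |Σ|/2 = 48.875.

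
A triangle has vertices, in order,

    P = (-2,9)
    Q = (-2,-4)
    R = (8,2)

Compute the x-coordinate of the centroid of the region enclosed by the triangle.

Apply the shoelace formula. First the cross-terms c_i = x_i·y_{i+1} − x_{i+1}·y_i:
  26, 28, 76  ⇒  2A = 130, A = 65.
Then Σ (x_i + x_{i+1})·c_i = 520, so x̄ = 520 / (6·65) = 4/3.

4/3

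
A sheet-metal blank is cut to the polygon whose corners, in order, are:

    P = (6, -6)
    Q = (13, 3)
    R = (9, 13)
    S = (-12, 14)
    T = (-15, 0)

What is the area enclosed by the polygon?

410

Apply the surveyor's formula: 2A = Σ (x_i·y_{i+1} − x_{i+1}·y_i), indices taken mod 5.
Cross-terms: 96, 142, 282, 210, 90  ⇒  Σ = 820
Area = |Σ|/2 = 410.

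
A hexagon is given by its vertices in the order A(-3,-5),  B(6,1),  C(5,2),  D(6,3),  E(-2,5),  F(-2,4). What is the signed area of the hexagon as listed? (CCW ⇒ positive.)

Apply Gauss's area formula: 2A = Σ (x_i·y_{i+1} − x_{i+1}·y_i), indices taken mod 6.
Σ = (27) + (7) + (3) + (36) + (2) + (22) = 97
Signed area = Σ/2 = 48.5 (positive ⇒ counter-clockwise traversal).

48.5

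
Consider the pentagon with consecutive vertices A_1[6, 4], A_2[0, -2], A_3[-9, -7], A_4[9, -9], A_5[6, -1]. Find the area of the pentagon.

Σ = (-12) + (-18) + (144) + (45) + (30) = 189
Area = |Σ|/2 = 94.5.

94.5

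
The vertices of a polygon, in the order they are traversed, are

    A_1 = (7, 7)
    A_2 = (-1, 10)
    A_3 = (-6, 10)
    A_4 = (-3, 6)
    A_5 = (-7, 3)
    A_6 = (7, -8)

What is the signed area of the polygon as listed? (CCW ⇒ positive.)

147

A_1→A_2: (7)(10) − (-1)(7) = 77
A_2→A_3: (-1)(10) − (-6)(10) = 50
A_3→A_4: (-6)(6) − (-3)(10) = -6
A_4→A_5: (-3)(3) − (-7)(6) = 33
A_5→A_6: (-7)(-8) − (7)(3) = 35
A_6→A_1: (7)(7) − (7)(-8) = 105
Σ = 294
Signed area = Σ/2 = 147 (positive ⇒ counter-clockwise traversal).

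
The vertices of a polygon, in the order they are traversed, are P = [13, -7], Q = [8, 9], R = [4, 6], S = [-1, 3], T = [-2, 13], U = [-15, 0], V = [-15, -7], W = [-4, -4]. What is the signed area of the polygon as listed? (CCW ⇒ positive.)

304

P→Q: (13)(9) − (8)(-7) = 173
Q→R: (8)(6) − (4)(9) = 12
R→S: (4)(3) − (-1)(6) = 18
S→T: (-1)(13) − (-2)(3) = -7
T→U: (-2)(0) − (-15)(13) = 195
U→V: (-15)(-7) − (-15)(0) = 105
V→W: (-15)(-4) − (-4)(-7) = 32
W→P: (-4)(-7) − (13)(-4) = 80
Σ = 608
Signed area = Σ/2 = 304 (positive ⇒ counter-clockwise traversal).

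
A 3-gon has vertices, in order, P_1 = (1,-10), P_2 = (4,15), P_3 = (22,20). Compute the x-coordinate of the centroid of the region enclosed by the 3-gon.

Apply the shoelace (surveyor's) formula. First the cross-terms c_i = x_i·y_{i+1} − x_{i+1}·y_i:
  55, -250, -240  ⇒  2A = -435, A = -217.5.
Then Σ (x_i + x_{i+1})·c_i = -11745, so x̄ = -11745 / (6·(-217.5)) = 9.

9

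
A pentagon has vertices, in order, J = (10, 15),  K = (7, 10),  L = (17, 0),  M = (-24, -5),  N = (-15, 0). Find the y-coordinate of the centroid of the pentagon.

55/21

Apply the surveyor's formula. First the cross-terms c_i = x_i·y_{i+1} − x_{i+1}·y_i:
  -5, -170, -85, -75, -225  ⇒  2A = -560, A = -280.
Then Σ (y_i + y_{i+1})·c_i = -4400, so ȳ = -4400 / (6·(-280)) = 55/21.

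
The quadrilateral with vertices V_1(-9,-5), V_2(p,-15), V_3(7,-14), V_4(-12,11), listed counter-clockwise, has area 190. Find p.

-8

The doubled signed area Σ (x_i y_{i+1} − x_{i+1} y_i) is linear in p.
With p=0 it equals 308; the coefficient of p is -9 (from the two edges through V_2).
So -9·p + 308 = 2·190 = 380 ⇒ p = -8.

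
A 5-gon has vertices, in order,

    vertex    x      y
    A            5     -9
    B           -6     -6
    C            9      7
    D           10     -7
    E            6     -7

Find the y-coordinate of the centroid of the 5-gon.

Apply Gauss's area formula. First the cross-terms c_i = x_i·y_{i+1} − x_{i+1}·y_i:
  -84, 12, -133, -28, -19  ⇒  2A = -252, A = -126.
Then Σ (y_i + y_{i+1})·c_i = 1968, so ȳ = 1968 / (6·(-126)) = -164/63.

-164/63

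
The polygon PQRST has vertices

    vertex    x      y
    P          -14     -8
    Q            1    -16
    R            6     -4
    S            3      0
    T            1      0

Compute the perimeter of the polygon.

|PQ| = √((15)² + (-8)²) = √289 = 17
|QR| = √((5)² + (12)²) = √169 = 13
|RS| = √((-3)² + (4)²) = √25 = 5
|ST| = √((-2)² + (0)²) = √4 = 2
|TP| = √((-15)² + (-8)²) = √289 = 17
Perimeter = 17 + 13 + 5 + 2 + 17 = 54.

54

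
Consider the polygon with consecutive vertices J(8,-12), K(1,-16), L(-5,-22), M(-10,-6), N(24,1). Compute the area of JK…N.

Apply the surveyor's formula: 2A = Σ (x_i·y_{i+1} − x_{i+1}·y_i), indices taken mod 5.
Σ = (-116) + (-102) + (-190) + (134) + (-296) = -570
Area = |Σ|/2 = 285.

285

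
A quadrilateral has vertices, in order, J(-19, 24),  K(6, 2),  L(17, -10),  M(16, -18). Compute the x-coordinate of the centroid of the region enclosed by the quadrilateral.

Apply the surveyor's formula. First the cross-terms c_i = x_i·y_{i+1} − x_{i+1}·y_i:
  -182, -94, -146, 42  ⇒  2A = -380, A = -190.
Then Σ (x_i + x_{i+1})·c_i = -4740, so x̄ = -4740 / (6·(-190)) = 79/19.

79/19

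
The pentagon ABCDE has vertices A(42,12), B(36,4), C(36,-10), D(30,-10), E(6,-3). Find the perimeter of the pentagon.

94

|AB| = √((-6)² + (-8)²) = √100 = 10
|BC| = √((0)² + (-14)²) = √196 = 14
|CD| = √((-6)² + (0)²) = √36 = 6
|DE| = √((-24)² + (7)²) = √625 = 25
|EA| = √((36)² + (15)²) = √1521 = 39
Perimeter = 10 + 14 + 6 + 25 + 39 = 94.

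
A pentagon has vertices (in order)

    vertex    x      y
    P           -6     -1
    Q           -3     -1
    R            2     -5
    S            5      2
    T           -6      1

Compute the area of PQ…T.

Apply Gauss's area formula: 2A = Σ (x_i·y_{i+1} − x_{i+1}·y_i), indices taken mod 5.
P→Q: (-6)(-1) − (-3)(-1) = 3
Q→R: (-3)(-5) − (2)(-1) = 17
R→S: (2)(2) − (5)(-5) = 29
S→T: (5)(1) − (-6)(2) = 17
T→P: (-6)(-1) − (-6)(1) = 12
Σ = 78
Area = |Σ|/2 = 39.

39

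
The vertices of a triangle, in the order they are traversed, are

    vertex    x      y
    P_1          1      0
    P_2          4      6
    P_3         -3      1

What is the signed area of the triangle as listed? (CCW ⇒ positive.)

13.5

Apply the shoelace formula: 2A = Σ (x_i·y_{i+1} − x_{i+1}·y_i), indices taken mod 3.
Σ = (6) + (22) + (-1) = 27
Signed area = Σ/2 = 13.5 (positive ⇒ counter-clockwise traversal).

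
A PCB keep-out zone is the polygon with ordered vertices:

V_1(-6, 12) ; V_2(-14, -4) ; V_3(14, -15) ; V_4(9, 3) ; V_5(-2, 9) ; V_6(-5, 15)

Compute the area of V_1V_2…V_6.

Apply Gauss's area formula: 2A = Σ (x_i·y_{i+1} − x_{i+1}·y_i), indices taken mod 6.
Cross-terms: 192, 266, 177, 87, 15, 30  ⇒  Σ = 767
Area = |Σ|/2 = 383.5.

383.5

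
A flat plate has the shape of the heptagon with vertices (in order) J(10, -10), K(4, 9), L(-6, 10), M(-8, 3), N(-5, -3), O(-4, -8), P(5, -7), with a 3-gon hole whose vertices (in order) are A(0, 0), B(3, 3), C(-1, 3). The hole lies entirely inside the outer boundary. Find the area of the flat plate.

Outer boundary:
J→K: (10)(9) − (4)(-10) = 130
K→L: (4)(10) − (-6)(9) = 94
L→M: (-6)(3) − (-8)(10) = 62
M→N: (-8)(-3) − (-5)(3) = 39
N→O: (-5)(-8) − (-4)(-3) = 28
O→P: (-4)(-7) − (5)(-8) = 68
P→J: (5)(-10) − (10)(-7) = 20
Σ = 441
Area = |Σ|/2 = 220.5.
Hole:
Apply the surveyor's formula: 2A = Σ (x_i·y_{i+1} − x_{i+1}·y_i), indices taken mod 3.
Σ = (0) + (12) + (0) = 12
Area = |Σ|/2 = 6.
Net area = 220.5 − 6 = 214.5.

214.5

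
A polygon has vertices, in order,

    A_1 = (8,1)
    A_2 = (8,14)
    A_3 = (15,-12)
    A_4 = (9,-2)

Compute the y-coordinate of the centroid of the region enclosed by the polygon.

169/297

Apply the shoelace (surveyor's) formula. First the cross-terms c_i = x_i·y_{i+1} − x_{i+1}·y_i:
  104, -306, 78, 25  ⇒  2A = -99, A = -49.5.
Then Σ (y_i + y_{i+1})·c_i = -169, so ȳ = -169 / (6·(-49.5)) = 169/297.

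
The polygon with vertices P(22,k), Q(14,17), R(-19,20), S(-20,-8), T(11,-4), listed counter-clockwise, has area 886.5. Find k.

Write out the shoelace sum; only the two edges meeting at P involve k:
2·Area = [(11·k − 22·(-4)) + (22·17 − 14·k)] + 1323
       = -3·k + 1785 = 1773
⇒ k = 4.

4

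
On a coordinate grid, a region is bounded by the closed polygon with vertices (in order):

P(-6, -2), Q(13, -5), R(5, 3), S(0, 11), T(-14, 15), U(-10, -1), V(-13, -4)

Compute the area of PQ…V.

Apply the surveyor's formula: 2A = Σ (x_i·y_{i+1} − x_{i+1}·y_i), indices taken mod 7.
Σ = (56) + (64) + (55) + (154) + (164) + (27) + (2) = 522
Area = |Σ|/2 = 261.

261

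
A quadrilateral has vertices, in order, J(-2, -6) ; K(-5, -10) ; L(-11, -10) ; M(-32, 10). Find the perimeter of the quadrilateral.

|JK| = √((-3)² + (-4)²) = √25 = 5
|KL| = √((-6)² + (0)²) = √36 = 6
|LM| = √((-21)² + (20)²) = √841 = 29
|MJ| = √((30)² + (-16)²) = √1156 = 34
Perimeter = 5 + 6 + 29 + 34 = 74.

74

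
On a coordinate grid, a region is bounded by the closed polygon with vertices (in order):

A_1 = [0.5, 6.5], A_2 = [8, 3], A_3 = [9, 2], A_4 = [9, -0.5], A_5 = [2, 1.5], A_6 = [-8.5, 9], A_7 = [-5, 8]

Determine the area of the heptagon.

Apply the surveyor's formula: 2A = Σ (x_i·y_{i+1} − x_{i+1}·y_i), indices taken mod 7.
Σ = (-50.5) + (-11) + (-22.5) + (14.5) + (30.75) + (-23) + (-36.5) = -98.25
Area = |Σ|/2 = 49.125.

49.125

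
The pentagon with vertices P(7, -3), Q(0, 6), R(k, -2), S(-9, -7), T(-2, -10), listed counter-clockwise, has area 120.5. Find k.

-5

Write out the shoelace sum; only the two edges meeting at R involve k:
2·Area = [(0·(-2) − k·6) + (k·(-7) − (-9)·(-2))] + 194
       = -13·k + 176 = 241
⇒ k = -5.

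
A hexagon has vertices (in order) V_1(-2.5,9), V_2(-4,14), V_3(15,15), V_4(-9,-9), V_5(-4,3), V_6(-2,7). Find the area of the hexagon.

Apply the surveyor's formula: 2A = Σ (x_i·y_{i+1} − x_{i+1}·y_i), indices taken mod 6.
Cross-terms: 1, -270, 0, -63, -22, -0.5  ⇒  Σ = -354.5
Area = |Σ|/2 = 177.25.

177.25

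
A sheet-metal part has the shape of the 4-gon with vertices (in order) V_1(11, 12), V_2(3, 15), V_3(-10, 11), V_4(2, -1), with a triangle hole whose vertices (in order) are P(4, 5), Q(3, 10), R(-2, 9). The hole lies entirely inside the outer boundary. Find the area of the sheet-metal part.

154.5

Outer boundary:
Apply the surveyor's formula: 2A = Σ (x_i·y_{i+1} − x_{i+1}·y_i), indices taken mod 4.
V_1→V_2: (11)(15) − (3)(12) = 129
V_2→V_3: (3)(11) − (-10)(15) = 183
V_3→V_4: (-10)(-1) − (2)(11) = -12
V_4→V_1: (2)(12) − (11)(-1) = 35
Σ = 335
Area = |Σ|/2 = 167.5.
Hole:
Σ = (25) + (47) + (-46) = 26
Area = |Σ|/2 = 13.
Net area = 167.5 − 13 = 154.5.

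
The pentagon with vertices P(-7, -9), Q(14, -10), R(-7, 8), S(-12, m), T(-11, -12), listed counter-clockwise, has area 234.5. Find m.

-6

Write out the shoelace sum; only the two edges meeting at S involve m:
2·Area = [((-7)·m − (-12)·8) + ((-12)·(-12) − (-11)·m)] + 253
       = 4·m + 493 = 469
⇒ m = -6.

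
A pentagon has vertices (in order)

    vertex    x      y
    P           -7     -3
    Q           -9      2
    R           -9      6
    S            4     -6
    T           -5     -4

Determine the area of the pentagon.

53

Σ = (-41) + (-36) + (30) + (-46) + (-13) = -106
Area = |Σ|/2 = 53.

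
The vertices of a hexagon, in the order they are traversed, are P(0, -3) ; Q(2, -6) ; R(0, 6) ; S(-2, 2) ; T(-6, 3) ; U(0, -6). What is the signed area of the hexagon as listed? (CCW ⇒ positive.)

Apply the surveyor's formula: 2A = Σ (x_i·y_{i+1} − x_{i+1}·y_i), indices taken mod 6.
Σ = (6) + (12) + (12) + (6) + (36) + (0) = 72
Signed area = Σ/2 = 36 (positive ⇒ counter-clockwise traversal).

36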